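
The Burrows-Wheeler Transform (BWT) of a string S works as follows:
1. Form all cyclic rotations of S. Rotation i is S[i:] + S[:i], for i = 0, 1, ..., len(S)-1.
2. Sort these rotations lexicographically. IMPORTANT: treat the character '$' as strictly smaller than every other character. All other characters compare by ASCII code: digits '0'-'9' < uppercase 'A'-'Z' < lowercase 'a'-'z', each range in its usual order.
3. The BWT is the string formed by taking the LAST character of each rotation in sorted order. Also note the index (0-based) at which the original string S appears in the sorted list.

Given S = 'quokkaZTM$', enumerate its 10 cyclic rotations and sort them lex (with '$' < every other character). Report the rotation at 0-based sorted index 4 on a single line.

Answer: aZTM$quokk

Derivation:
All 10 rotations (rotation i = S[i:]+S[:i]):
  rot[0] = quokkaZTM$
  rot[1] = uokkaZTM$q
  rot[2] = okkaZTM$qu
  rot[3] = kkaZTM$quo
  rot[4] = kaZTM$quok
  rot[5] = aZTM$quokk
  rot[6] = ZTM$quokka
  rot[7] = TM$quokkaZ
  rot[8] = M$quokkaZT
  rot[9] = $quokkaZTM
Sorted (with $ < everything):
  sorted[0] = $quokkaZTM
  sorted[1] = M$quokkaZT
  sorted[2] = TM$quokkaZ
  sorted[3] = ZTM$quokka
  sorted[4] = aZTM$quokk
  sorted[5] = kaZTM$quok
  sorted[6] = kkaZTM$quo
  sorted[7] = okkaZTM$qu
  sorted[8] = quokkaZTM$
  sorted[9] = uokkaZTM$q
sorted[4] = aZTM$quokk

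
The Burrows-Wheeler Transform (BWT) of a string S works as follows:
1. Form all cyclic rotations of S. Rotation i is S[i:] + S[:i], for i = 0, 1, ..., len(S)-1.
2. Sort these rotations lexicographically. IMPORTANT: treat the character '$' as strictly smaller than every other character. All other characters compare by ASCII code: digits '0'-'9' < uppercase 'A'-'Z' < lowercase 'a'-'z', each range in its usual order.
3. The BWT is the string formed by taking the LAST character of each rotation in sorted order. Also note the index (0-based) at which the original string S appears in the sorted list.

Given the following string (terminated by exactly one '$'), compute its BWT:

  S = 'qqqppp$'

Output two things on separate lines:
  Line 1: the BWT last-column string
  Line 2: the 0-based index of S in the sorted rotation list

All 7 rotations (rotation i = S[i:]+S[:i]):
  rot[0] = qqqppp$
  rot[1] = qqppp$q
  rot[2] = qppp$qq
  rot[3] = ppp$qqq
  rot[4] = pp$qqqp
  rot[5] = p$qqqpp
  rot[6] = $qqqppp
Sorted (with $ < everything):
  sorted[0] = $qqqppp  (last char: 'p')
  sorted[1] = p$qqqpp  (last char: 'p')
  sorted[2] = pp$qqqp  (last char: 'p')
  sorted[3] = ppp$qqq  (last char: 'q')
  sorted[4] = qppp$qq  (last char: 'q')
  sorted[5] = qqppp$q  (last char: 'q')
  sorted[6] = qqqppp$  (last char: '$')
Last column: pppqqq$
Original string S is at sorted index 6

Answer: pppqqq$
6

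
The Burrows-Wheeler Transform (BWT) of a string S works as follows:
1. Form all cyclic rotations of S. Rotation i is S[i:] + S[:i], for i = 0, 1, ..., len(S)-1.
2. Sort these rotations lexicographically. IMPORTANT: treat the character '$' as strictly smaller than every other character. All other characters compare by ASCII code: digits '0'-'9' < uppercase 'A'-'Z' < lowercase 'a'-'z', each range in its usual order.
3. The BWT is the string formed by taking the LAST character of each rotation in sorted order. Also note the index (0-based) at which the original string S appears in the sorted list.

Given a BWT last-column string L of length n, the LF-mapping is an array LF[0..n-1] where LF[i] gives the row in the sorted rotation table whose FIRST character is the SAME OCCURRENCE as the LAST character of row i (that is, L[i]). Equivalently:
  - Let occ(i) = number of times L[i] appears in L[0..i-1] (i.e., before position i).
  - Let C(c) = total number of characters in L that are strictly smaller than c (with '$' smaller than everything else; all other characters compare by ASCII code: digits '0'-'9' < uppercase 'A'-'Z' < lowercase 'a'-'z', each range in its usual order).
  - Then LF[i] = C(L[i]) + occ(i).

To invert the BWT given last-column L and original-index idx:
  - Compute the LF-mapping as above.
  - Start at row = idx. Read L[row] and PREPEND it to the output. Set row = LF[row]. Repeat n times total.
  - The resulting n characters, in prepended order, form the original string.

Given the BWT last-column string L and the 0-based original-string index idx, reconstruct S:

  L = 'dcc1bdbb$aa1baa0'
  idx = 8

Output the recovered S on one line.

Answer: babac11bc0dabad$

Derivation:
LF mapping: 14 12 13 2 8 15 9 10 0 4 5 3 11 6 7 1
Walk LF starting at row 8, prepending L[row]:
  step 1: row=8, L[8]='$', prepend. Next row=LF[8]=0
  step 2: row=0, L[0]='d', prepend. Next row=LF[0]=14
  step 3: row=14, L[14]='a', prepend. Next row=LF[14]=7
  step 4: row=7, L[7]='b', prepend. Next row=LF[7]=10
  step 5: row=10, L[10]='a', prepend. Next row=LF[10]=5
  step 6: row=5, L[5]='d', prepend. Next row=LF[5]=15
  step 7: row=15, L[15]='0', prepend. Next row=LF[15]=1
  step 8: row=1, L[1]='c', prepend. Next row=LF[1]=12
  step 9: row=12, L[12]='b', prepend. Next row=LF[12]=11
  step 10: row=11, L[11]='1', prepend. Next row=LF[11]=3
  step 11: row=3, L[3]='1', prepend. Next row=LF[3]=2
  step 12: row=2, L[2]='c', prepend. Next row=LF[2]=13
  step 13: row=13, L[13]='a', prepend. Next row=LF[13]=6
  step 14: row=6, L[6]='b', prepend. Next row=LF[6]=9
  step 15: row=9, L[9]='a', prepend. Next row=LF[9]=4
  step 16: row=4, L[4]='b', prepend. Next row=LF[4]=8
Reversed output: babac11bc0dabad$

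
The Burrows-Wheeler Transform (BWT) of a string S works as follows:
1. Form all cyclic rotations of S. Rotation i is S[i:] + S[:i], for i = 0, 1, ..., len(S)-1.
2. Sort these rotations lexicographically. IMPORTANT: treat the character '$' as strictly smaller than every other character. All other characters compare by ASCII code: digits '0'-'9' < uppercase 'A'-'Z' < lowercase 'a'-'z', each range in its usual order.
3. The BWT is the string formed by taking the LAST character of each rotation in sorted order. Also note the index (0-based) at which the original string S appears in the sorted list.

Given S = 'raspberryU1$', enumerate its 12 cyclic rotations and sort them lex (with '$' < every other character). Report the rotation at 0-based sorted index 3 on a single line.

All 12 rotations (rotation i = S[i:]+S[:i]):
  rot[0] = raspberryU1$
  rot[1] = aspberryU1$r
  rot[2] = spberryU1$ra
  rot[3] = pberryU1$ras
  rot[4] = berryU1$rasp
  rot[5] = erryU1$raspb
  rot[6] = rryU1$raspbe
  rot[7] = ryU1$raspber
  rot[8] = yU1$raspberr
  rot[9] = U1$raspberry
  rot[10] = 1$raspberryU
  rot[11] = $raspberryU1
Sorted (with $ < everything):
  sorted[0] = $raspberryU1
  sorted[1] = 1$raspberryU
  sorted[2] = U1$raspberry
  sorted[3] = aspberryU1$r
  sorted[4] = berryU1$rasp
  sorted[5] = erryU1$raspb
  sorted[6] = pberryU1$ras
  sorted[7] = raspberryU1$
  sorted[8] = rryU1$raspbe
  sorted[9] = ryU1$raspber
  sorted[10] = spberryU1$ra
  sorted[11] = yU1$raspberr
sorted[3] = aspberryU1$r

Answer: aspberryU1$r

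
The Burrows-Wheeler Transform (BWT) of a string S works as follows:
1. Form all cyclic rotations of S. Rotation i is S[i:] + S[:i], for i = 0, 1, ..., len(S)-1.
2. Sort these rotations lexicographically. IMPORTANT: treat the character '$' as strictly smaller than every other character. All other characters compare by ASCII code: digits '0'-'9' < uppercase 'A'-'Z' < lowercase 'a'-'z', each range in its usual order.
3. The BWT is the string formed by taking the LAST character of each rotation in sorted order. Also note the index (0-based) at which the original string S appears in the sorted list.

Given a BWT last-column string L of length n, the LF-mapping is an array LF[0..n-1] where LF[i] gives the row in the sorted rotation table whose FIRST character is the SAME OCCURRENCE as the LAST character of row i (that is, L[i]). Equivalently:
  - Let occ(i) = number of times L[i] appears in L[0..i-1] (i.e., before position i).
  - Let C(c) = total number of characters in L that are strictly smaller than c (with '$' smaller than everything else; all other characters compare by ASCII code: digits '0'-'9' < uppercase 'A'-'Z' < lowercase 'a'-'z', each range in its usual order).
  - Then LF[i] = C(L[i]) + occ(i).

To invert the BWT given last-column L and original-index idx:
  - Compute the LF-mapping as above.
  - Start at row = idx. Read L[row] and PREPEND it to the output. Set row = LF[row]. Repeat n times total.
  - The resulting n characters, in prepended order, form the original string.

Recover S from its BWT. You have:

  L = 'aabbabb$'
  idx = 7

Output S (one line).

LF mapping: 1 2 4 5 3 6 7 0
Walk LF starting at row 7, prepending L[row]:
  step 1: row=7, L[7]='$', prepend. Next row=LF[7]=0
  step 2: row=0, L[0]='a', prepend. Next row=LF[0]=1
  step 3: row=1, L[1]='a', prepend. Next row=LF[1]=2
  step 4: row=2, L[2]='b', prepend. Next row=LF[2]=4
  step 5: row=4, L[4]='a', prepend. Next row=LF[4]=3
  step 6: row=3, L[3]='b', prepend. Next row=LF[3]=5
  step 7: row=5, L[5]='b', prepend. Next row=LF[5]=6
  step 8: row=6, L[6]='b', prepend. Next row=LF[6]=7
Reversed output: bbbabaa$

Answer: bbbabaa$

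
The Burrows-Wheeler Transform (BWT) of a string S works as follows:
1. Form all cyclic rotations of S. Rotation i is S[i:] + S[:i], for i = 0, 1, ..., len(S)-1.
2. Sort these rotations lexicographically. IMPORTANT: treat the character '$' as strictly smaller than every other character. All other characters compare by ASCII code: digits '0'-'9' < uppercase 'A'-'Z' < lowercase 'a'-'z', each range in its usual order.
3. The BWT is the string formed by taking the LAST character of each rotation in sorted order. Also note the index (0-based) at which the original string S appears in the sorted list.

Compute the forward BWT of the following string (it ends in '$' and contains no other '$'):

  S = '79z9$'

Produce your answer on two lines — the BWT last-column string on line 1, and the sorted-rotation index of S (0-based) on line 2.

All 5 rotations (rotation i = S[i:]+S[:i]):
  rot[0] = 79z9$
  rot[1] = 9z9$7
  rot[2] = z9$79
  rot[3] = 9$79z
  rot[4] = $79z9
Sorted (with $ < everything):
  sorted[0] = $79z9  (last char: '9')
  sorted[1] = 79z9$  (last char: '$')
  sorted[2] = 9$79z  (last char: 'z')
  sorted[3] = 9z9$7  (last char: '7')
  sorted[4] = z9$79  (last char: '9')
Last column: 9$z79
Original string S is at sorted index 1

Answer: 9$z79
1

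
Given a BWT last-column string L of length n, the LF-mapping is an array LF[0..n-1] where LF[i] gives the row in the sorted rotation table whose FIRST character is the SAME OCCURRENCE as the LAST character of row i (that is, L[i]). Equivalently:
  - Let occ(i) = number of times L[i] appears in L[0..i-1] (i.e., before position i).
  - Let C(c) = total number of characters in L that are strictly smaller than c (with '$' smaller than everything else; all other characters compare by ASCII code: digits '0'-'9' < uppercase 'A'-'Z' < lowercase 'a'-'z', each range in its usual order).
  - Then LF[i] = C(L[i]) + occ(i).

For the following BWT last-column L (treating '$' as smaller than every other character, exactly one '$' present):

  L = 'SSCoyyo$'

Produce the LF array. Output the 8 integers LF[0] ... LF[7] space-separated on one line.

Answer: 2 3 1 4 6 7 5 0

Derivation:
Char counts: '$':1, 'C':1, 'S':2, 'o':2, 'y':2
C (first-col start): C('$')=0, C('C')=1, C('S')=2, C('o')=4, C('y')=6
L[0]='S': occ=0, LF[0]=C('S')+0=2+0=2
L[1]='S': occ=1, LF[1]=C('S')+1=2+1=3
L[2]='C': occ=0, LF[2]=C('C')+0=1+0=1
L[3]='o': occ=0, LF[3]=C('o')+0=4+0=4
L[4]='y': occ=0, LF[4]=C('y')+0=6+0=6
L[5]='y': occ=1, LF[5]=C('y')+1=6+1=7
L[6]='o': occ=1, LF[6]=C('o')+1=4+1=5
L[7]='$': occ=0, LF[7]=C('$')+0=0+0=0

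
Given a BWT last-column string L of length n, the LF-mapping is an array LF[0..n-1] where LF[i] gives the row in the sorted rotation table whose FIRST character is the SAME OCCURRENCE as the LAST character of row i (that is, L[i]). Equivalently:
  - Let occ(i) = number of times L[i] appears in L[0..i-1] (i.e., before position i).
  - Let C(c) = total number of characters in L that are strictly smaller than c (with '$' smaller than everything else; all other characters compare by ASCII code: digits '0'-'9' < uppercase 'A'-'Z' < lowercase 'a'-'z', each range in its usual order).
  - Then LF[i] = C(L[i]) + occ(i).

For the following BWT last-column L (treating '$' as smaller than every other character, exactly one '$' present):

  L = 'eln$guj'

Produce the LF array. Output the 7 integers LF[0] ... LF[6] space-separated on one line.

Answer: 1 4 5 0 2 6 3

Derivation:
Char counts: '$':1, 'e':1, 'g':1, 'j':1, 'l':1, 'n':1, 'u':1
C (first-col start): C('$')=0, C('e')=1, C('g')=2, C('j')=3, C('l')=4, C('n')=5, C('u')=6
L[0]='e': occ=0, LF[0]=C('e')+0=1+0=1
L[1]='l': occ=0, LF[1]=C('l')+0=4+0=4
L[2]='n': occ=0, LF[2]=C('n')+0=5+0=5
L[3]='$': occ=0, LF[3]=C('$')+0=0+0=0
L[4]='g': occ=0, LF[4]=C('g')+0=2+0=2
L[5]='u': occ=0, LF[5]=C('u')+0=6+0=6
L[6]='j': occ=0, LF[6]=C('j')+0=3+0=3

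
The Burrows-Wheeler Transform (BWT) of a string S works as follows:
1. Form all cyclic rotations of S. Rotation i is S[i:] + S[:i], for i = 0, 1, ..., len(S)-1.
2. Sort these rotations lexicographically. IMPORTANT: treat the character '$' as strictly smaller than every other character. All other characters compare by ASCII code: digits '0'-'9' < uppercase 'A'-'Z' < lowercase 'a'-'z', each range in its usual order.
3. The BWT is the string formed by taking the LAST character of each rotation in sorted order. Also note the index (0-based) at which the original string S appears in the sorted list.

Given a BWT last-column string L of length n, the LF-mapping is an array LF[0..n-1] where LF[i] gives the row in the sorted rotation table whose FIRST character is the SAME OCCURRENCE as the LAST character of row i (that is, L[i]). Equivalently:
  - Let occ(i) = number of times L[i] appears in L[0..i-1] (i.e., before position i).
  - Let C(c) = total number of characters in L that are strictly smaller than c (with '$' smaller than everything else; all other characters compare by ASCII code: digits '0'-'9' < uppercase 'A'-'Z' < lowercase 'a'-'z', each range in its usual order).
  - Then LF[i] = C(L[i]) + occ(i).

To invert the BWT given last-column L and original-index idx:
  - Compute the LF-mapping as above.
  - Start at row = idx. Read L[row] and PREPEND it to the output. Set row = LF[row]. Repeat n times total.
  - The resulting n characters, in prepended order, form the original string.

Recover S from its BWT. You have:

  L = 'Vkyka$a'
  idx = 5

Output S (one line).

LF mapping: 1 4 6 5 2 0 3
Walk LF starting at row 5, prepending L[row]:
  step 1: row=5, L[5]='$', prepend. Next row=LF[5]=0
  step 2: row=0, L[0]='V', prepend. Next row=LF[0]=1
  step 3: row=1, L[1]='k', prepend. Next row=LF[1]=4
  step 4: row=4, L[4]='a', prepend. Next row=LF[4]=2
  step 5: row=2, L[2]='y', prepend. Next row=LF[2]=6
  step 6: row=6, L[6]='a', prepend. Next row=LF[6]=3
  step 7: row=3, L[3]='k', prepend. Next row=LF[3]=5
Reversed output: kayakV$

Answer: kayakV$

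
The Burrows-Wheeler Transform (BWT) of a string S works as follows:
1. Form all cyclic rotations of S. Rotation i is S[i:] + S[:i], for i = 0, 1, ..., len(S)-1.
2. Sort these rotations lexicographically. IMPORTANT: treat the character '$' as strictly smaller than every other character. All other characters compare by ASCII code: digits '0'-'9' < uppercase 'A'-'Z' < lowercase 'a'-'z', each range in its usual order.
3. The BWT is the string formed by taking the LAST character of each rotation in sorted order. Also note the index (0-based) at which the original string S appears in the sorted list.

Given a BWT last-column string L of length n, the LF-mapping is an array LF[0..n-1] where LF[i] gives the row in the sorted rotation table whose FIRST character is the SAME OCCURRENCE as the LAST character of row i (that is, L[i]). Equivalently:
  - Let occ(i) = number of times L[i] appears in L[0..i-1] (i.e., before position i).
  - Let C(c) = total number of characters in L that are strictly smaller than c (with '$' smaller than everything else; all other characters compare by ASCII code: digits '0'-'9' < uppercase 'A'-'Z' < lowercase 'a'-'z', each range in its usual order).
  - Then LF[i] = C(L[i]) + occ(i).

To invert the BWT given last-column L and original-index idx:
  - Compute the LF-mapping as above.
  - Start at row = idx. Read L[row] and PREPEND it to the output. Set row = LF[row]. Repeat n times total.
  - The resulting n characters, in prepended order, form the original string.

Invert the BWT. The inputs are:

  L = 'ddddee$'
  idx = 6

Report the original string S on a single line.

Answer: eedddd$

Derivation:
LF mapping: 1 2 3 4 5 6 0
Walk LF starting at row 6, prepending L[row]:
  step 1: row=6, L[6]='$', prepend. Next row=LF[6]=0
  step 2: row=0, L[0]='d', prepend. Next row=LF[0]=1
  step 3: row=1, L[1]='d', prepend. Next row=LF[1]=2
  step 4: row=2, L[2]='d', prepend. Next row=LF[2]=3
  step 5: row=3, L[3]='d', prepend. Next row=LF[3]=4
  step 6: row=4, L[4]='e', prepend. Next row=LF[4]=5
  step 7: row=5, L[5]='e', prepend. Next row=LF[5]=6
Reversed output: eedddd$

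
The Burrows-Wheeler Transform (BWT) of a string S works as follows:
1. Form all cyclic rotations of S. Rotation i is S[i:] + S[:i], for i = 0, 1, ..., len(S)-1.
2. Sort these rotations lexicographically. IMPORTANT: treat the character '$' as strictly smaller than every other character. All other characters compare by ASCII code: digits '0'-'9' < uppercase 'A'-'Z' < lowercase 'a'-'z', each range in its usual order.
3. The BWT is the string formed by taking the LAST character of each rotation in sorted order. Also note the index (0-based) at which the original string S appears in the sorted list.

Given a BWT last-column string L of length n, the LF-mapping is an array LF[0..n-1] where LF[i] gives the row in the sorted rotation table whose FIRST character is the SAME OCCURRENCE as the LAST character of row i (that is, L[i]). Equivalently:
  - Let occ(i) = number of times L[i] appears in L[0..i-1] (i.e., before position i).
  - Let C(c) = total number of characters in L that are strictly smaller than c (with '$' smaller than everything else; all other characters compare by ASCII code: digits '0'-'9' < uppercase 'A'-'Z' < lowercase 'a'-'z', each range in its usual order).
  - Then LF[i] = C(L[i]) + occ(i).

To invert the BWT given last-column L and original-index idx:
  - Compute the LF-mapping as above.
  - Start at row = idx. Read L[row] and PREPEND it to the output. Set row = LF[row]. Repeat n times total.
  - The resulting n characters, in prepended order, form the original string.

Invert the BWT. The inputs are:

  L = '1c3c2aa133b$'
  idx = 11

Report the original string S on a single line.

Answer: c231a3a3bc1$

Derivation:
LF mapping: 1 10 4 11 3 7 8 2 5 6 9 0
Walk LF starting at row 11, prepending L[row]:
  step 1: row=11, L[11]='$', prepend. Next row=LF[11]=0
  step 2: row=0, L[0]='1', prepend. Next row=LF[0]=1
  step 3: row=1, L[1]='c', prepend. Next row=LF[1]=10
  step 4: row=10, L[10]='b', prepend. Next row=LF[10]=9
  step 5: row=9, L[9]='3', prepend. Next row=LF[9]=6
  step 6: row=6, L[6]='a', prepend. Next row=LF[6]=8
  step 7: row=8, L[8]='3', prepend. Next row=LF[8]=5
  step 8: row=5, L[5]='a', prepend. Next row=LF[5]=7
  step 9: row=7, L[7]='1', prepend. Next row=LF[7]=2
  step 10: row=2, L[2]='3', prepend. Next row=LF[2]=4
  step 11: row=4, L[4]='2', prepend. Next row=LF[4]=3
  step 12: row=3, L[3]='c', prepend. Next row=LF[3]=11
Reversed output: c231a3a3bc1$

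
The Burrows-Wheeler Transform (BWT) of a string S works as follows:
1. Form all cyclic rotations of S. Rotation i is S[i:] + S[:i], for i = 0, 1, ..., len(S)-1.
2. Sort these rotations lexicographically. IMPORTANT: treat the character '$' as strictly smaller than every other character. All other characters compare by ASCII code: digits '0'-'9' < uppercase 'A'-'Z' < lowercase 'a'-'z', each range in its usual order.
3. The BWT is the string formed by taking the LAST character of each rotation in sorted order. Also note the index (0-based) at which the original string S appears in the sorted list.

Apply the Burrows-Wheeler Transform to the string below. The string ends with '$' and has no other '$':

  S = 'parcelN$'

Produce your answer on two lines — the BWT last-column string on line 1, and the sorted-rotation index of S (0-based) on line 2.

All 8 rotations (rotation i = S[i:]+S[:i]):
  rot[0] = parcelN$
  rot[1] = arcelN$p
  rot[2] = rcelN$pa
  rot[3] = celN$par
  rot[4] = elN$parc
  rot[5] = lN$parce
  rot[6] = N$parcel
  rot[7] = $parcelN
Sorted (with $ < everything):
  sorted[0] = $parcelN  (last char: 'N')
  sorted[1] = N$parcel  (last char: 'l')
  sorted[2] = arcelN$p  (last char: 'p')
  sorted[3] = celN$par  (last char: 'r')
  sorted[4] = elN$parc  (last char: 'c')
  sorted[5] = lN$parce  (last char: 'e')
  sorted[6] = parcelN$  (last char: '$')
  sorted[7] = rcelN$pa  (last char: 'a')
Last column: Nlprce$a
Original string S is at sorted index 6

Answer: Nlprce$a
6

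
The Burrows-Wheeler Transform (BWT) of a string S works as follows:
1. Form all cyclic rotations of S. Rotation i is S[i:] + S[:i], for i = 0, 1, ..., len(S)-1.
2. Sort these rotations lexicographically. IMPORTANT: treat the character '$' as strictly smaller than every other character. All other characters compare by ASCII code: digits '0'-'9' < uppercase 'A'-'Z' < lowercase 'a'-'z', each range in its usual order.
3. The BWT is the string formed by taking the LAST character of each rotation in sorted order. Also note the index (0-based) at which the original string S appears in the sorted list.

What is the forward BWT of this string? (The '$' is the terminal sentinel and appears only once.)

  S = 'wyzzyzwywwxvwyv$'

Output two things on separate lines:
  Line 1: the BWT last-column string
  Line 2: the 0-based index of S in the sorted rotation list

Answer: vyxywvz$wwwzwyzy
7

Derivation:
All 16 rotations (rotation i = S[i:]+S[:i]):
  rot[0] = wyzzyzwywwxvwyv$
  rot[1] = yzzyzwywwxvwyv$w
  rot[2] = zzyzwywwxvwyv$wy
  rot[3] = zyzwywwxvwyv$wyz
  rot[4] = yzwywwxvwyv$wyzz
  rot[5] = zwywwxvwyv$wyzzy
  rot[6] = wywwxvwyv$wyzzyz
  rot[7] = ywwxvwyv$wyzzyzw
  rot[8] = wwxvwyv$wyzzyzwy
  rot[9] = wxvwyv$wyzzyzwyw
  rot[10] = xvwyv$wyzzyzwyww
  rot[11] = vwyv$wyzzyzwywwx
  rot[12] = wyv$wyzzyzwywwxv
  rot[13] = yv$wyzzyzwywwxvw
  rot[14] = v$wyzzyzwywwxvwy
  rot[15] = $wyzzyzwywwxvwyv
Sorted (with $ < everything):
  sorted[0] = $wyzzyzwywwxvwyv  (last char: 'v')
  sorted[1] = v$wyzzyzwywwxvwy  (last char: 'y')
  sorted[2] = vwyv$wyzzyzwywwx  (last char: 'x')
  sorted[3] = wwxvwyv$wyzzyzwy  (last char: 'y')
  sorted[4] = wxvwyv$wyzzyzwyw  (last char: 'w')
  sorted[5] = wyv$wyzzyzwywwxv  (last char: 'v')
  sorted[6] = wywwxvwyv$wyzzyz  (last char: 'z')
  sorted[7] = wyzzyzwywwxvwyv$  (last char: '$')
  sorted[8] = xvwyv$wyzzyzwyww  (last char: 'w')
  sorted[9] = yv$wyzzyzwywwxvw  (last char: 'w')
  sorted[10] = ywwxvwyv$wyzzyzw  (last char: 'w')
  sorted[11] = yzwywwxvwyv$wyzz  (last char: 'z')
  sorted[12] = yzzyzwywwxvwyv$w  (last char: 'w')
  sorted[13] = zwywwxvwyv$wyzzy  (last char: 'y')
  sorted[14] = zyzwywwxvwyv$wyz  (last char: 'z')
  sorted[15] = zzyzwywwxvwyv$wy  (last char: 'y')
Last column: vyxywvz$wwwzwyzy
Original string S is at sorted index 7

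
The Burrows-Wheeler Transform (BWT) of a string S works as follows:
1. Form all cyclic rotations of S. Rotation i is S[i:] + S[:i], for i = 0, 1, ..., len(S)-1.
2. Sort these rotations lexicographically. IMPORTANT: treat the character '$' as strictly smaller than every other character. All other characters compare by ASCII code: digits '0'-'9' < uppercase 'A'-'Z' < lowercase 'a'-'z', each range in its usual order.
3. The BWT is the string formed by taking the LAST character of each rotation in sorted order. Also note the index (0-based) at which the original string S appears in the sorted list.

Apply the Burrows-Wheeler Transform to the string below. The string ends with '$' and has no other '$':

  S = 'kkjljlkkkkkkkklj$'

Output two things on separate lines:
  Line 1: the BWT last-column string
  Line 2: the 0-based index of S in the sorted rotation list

All 17 rotations (rotation i = S[i:]+S[:i]):
  rot[0] = kkjljlkkkkkkkklj$
  rot[1] = kjljlkkkkkkkklj$k
  rot[2] = jljlkkkkkkkklj$kk
  rot[3] = ljlkkkkkkkklj$kkj
  rot[4] = jlkkkkkkkklj$kkjl
  rot[5] = lkkkkkkkklj$kkjlj
  rot[6] = kkkkkkkklj$kkjljl
  rot[7] = kkkkkkklj$kkjljlk
  rot[8] = kkkkkklj$kkjljlkk
  rot[9] = kkkkklj$kkjljlkkk
  rot[10] = kkkklj$kkjljlkkkk
  rot[11] = kkklj$kkjljlkkkkk
  rot[12] = kklj$kkjljlkkkkkk
  rot[13] = klj$kkjljlkkkkkkk
  rot[14] = lj$kkjljlkkkkkkkk
  rot[15] = j$kkjljlkkkkkkkkl
  rot[16] = $kkjljlkkkkkkkklj
Sorted (with $ < everything):
  sorted[0] = $kkjljlkkkkkkkklj  (last char: 'j')
  sorted[1] = j$kkjljlkkkkkkkkl  (last char: 'l')
  sorted[2] = jljlkkkkkkkklj$kk  (last char: 'k')
  sorted[3] = jlkkkkkkkklj$kkjl  (last char: 'l')
  sorted[4] = kjljlkkkkkkkklj$k  (last char: 'k')
  sorted[5] = kkjljlkkkkkkkklj$  (last char: '$')
  sorted[6] = kkkkkkkklj$kkjljl  (last char: 'l')
  sorted[7] = kkkkkkklj$kkjljlk  (last char: 'k')
  sorted[8] = kkkkkklj$kkjljlkk  (last char: 'k')
  sorted[9] = kkkkklj$kkjljlkkk  (last char: 'k')
  sorted[10] = kkkklj$kkjljlkkkk  (last char: 'k')
  sorted[11] = kkklj$kkjljlkkkkk  (last char: 'k')
  sorted[12] = kklj$kkjljlkkkkkk  (last char: 'k')
  sorted[13] = klj$kkjljlkkkkkkk  (last char: 'k')
  sorted[14] = lj$kkjljlkkkkkkkk  (last char: 'k')
  sorted[15] = ljlkkkkkkkklj$kkj  (last char: 'j')
  sorted[16] = lkkkkkkkklj$kkjlj  (last char: 'j')
Last column: jlklk$lkkkkkkkkjj
Original string S is at sorted index 5

Answer: jlklk$lkkkkkkkkjj
5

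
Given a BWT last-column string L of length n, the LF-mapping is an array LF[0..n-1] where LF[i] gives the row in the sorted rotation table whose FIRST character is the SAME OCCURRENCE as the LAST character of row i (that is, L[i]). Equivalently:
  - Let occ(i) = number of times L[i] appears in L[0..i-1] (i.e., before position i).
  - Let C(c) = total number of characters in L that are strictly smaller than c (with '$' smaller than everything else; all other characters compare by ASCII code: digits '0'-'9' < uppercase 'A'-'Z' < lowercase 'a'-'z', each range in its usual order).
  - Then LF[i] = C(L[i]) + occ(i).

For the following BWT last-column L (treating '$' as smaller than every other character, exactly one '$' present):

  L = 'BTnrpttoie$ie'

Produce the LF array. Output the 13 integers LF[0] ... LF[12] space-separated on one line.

Char counts: '$':1, 'B':1, 'T':1, 'e':2, 'i':2, 'n':1, 'o':1, 'p':1, 'r':1, 't':2
C (first-col start): C('$')=0, C('B')=1, C('T')=2, C('e')=3, C('i')=5, C('n')=7, C('o')=8, C('p')=9, C('r')=10, C('t')=11
L[0]='B': occ=0, LF[0]=C('B')+0=1+0=1
L[1]='T': occ=0, LF[1]=C('T')+0=2+0=2
L[2]='n': occ=0, LF[2]=C('n')+0=7+0=7
L[3]='r': occ=0, LF[3]=C('r')+0=10+0=10
L[4]='p': occ=0, LF[4]=C('p')+0=9+0=9
L[5]='t': occ=0, LF[5]=C('t')+0=11+0=11
L[6]='t': occ=1, LF[6]=C('t')+1=11+1=12
L[7]='o': occ=0, LF[7]=C('o')+0=8+0=8
L[8]='i': occ=0, LF[8]=C('i')+0=5+0=5
L[9]='e': occ=0, LF[9]=C('e')+0=3+0=3
L[10]='$': occ=0, LF[10]=C('$')+0=0+0=0
L[11]='i': occ=1, LF[11]=C('i')+1=5+1=6
L[12]='e': occ=1, LF[12]=C('e')+1=3+1=4

Answer: 1 2 7 10 9 11 12 8 5 3 0 6 4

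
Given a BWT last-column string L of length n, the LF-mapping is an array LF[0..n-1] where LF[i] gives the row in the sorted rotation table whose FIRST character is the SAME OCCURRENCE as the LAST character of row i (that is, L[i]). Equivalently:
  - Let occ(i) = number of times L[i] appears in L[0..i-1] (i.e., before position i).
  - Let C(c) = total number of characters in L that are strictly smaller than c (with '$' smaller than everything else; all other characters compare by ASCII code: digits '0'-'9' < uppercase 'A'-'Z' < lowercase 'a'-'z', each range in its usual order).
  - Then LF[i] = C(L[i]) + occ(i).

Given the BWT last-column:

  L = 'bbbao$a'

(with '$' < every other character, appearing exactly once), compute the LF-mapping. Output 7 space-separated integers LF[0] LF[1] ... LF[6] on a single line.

Answer: 3 4 5 1 6 0 2

Derivation:
Char counts: '$':1, 'a':2, 'b':3, 'o':1
C (first-col start): C('$')=0, C('a')=1, C('b')=3, C('o')=6
L[0]='b': occ=0, LF[0]=C('b')+0=3+0=3
L[1]='b': occ=1, LF[1]=C('b')+1=3+1=4
L[2]='b': occ=2, LF[2]=C('b')+2=3+2=5
L[3]='a': occ=0, LF[3]=C('a')+0=1+0=1
L[4]='o': occ=0, LF[4]=C('o')+0=6+0=6
L[5]='$': occ=0, LF[5]=C('$')+0=0+0=0
L[6]='a': occ=1, LF[6]=C('a')+1=1+1=2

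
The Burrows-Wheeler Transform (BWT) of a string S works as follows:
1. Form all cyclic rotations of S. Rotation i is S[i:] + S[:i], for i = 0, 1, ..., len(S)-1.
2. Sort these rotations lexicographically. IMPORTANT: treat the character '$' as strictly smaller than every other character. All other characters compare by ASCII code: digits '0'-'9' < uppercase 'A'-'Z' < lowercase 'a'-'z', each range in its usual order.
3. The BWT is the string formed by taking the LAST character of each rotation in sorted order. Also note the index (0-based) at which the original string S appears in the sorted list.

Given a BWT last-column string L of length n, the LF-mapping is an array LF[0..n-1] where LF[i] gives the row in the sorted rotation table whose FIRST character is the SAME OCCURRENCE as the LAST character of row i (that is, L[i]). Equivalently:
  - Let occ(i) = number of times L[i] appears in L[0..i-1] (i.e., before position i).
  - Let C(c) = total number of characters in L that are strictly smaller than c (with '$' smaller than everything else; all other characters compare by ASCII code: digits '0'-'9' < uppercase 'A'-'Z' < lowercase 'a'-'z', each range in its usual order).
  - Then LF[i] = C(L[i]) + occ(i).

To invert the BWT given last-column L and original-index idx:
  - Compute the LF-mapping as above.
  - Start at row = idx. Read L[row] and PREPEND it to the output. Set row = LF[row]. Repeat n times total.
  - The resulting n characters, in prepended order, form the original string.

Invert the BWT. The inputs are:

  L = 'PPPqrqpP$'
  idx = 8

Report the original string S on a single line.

Answer: rPqpqPPP$

Derivation:
LF mapping: 1 2 3 6 8 7 5 4 0
Walk LF starting at row 8, prepending L[row]:
  step 1: row=8, L[8]='$', prepend. Next row=LF[8]=0
  step 2: row=0, L[0]='P', prepend. Next row=LF[0]=1
  step 3: row=1, L[1]='P', prepend. Next row=LF[1]=2
  step 4: row=2, L[2]='P', prepend. Next row=LF[2]=3
  step 5: row=3, L[3]='q', prepend. Next row=LF[3]=6
  step 6: row=6, L[6]='p', prepend. Next row=LF[6]=5
  step 7: row=5, L[5]='q', prepend. Next row=LF[5]=7
  step 8: row=7, L[7]='P', prepend. Next row=LF[7]=4
  step 9: row=4, L[4]='r', prepend. Next row=LF[4]=8
Reversed output: rPqpqPPP$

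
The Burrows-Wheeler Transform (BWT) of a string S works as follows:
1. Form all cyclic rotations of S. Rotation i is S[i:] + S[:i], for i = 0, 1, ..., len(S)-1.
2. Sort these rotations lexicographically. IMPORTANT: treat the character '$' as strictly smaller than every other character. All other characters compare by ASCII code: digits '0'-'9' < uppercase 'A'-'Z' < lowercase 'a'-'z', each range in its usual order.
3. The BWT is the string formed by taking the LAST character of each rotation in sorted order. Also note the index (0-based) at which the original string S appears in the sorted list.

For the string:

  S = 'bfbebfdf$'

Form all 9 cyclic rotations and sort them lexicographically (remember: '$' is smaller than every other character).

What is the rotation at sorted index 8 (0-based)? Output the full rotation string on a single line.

Answer: fdf$bfbeb

Derivation:
All 9 rotations (rotation i = S[i:]+S[:i]):
  rot[0] = bfbebfdf$
  rot[1] = fbebfdf$b
  rot[2] = bebfdf$bf
  rot[3] = ebfdf$bfb
  rot[4] = bfdf$bfbe
  rot[5] = fdf$bfbeb
  rot[6] = df$bfbebf
  rot[7] = f$bfbebfd
  rot[8] = $bfbebfdf
Sorted (with $ < everything):
  sorted[0] = $bfbebfdf
  sorted[1] = bebfdf$bf
  sorted[2] = bfbebfdf$
  sorted[3] = bfdf$bfbe
  sorted[4] = df$bfbebf
  sorted[5] = ebfdf$bfb
  sorted[6] = f$bfbebfd
  sorted[7] = fbebfdf$b
  sorted[8] = fdf$bfbeb
sorted[8] = fdf$bfbeb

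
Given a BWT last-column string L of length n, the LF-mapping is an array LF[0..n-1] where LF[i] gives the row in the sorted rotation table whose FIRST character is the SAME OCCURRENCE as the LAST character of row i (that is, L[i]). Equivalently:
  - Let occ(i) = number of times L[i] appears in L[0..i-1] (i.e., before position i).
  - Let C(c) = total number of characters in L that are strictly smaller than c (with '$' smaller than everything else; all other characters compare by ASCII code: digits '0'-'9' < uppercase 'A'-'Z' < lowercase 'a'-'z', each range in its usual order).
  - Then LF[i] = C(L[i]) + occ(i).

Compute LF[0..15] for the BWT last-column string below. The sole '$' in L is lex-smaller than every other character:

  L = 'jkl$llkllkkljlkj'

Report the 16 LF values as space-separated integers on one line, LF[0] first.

Answer: 1 4 9 0 10 11 5 12 13 6 7 14 2 15 8 3

Derivation:
Char counts: '$':1, 'j':3, 'k':5, 'l':7
C (first-col start): C('$')=0, C('j')=1, C('k')=4, C('l')=9
L[0]='j': occ=0, LF[0]=C('j')+0=1+0=1
L[1]='k': occ=0, LF[1]=C('k')+0=4+0=4
L[2]='l': occ=0, LF[2]=C('l')+0=9+0=9
L[3]='$': occ=0, LF[3]=C('$')+0=0+0=0
L[4]='l': occ=1, LF[4]=C('l')+1=9+1=10
L[5]='l': occ=2, LF[5]=C('l')+2=9+2=11
L[6]='k': occ=1, LF[6]=C('k')+1=4+1=5
L[7]='l': occ=3, LF[7]=C('l')+3=9+3=12
L[8]='l': occ=4, LF[8]=C('l')+4=9+4=13
L[9]='k': occ=2, LF[9]=C('k')+2=4+2=6
L[10]='k': occ=3, LF[10]=C('k')+3=4+3=7
L[11]='l': occ=5, LF[11]=C('l')+5=9+5=14
L[12]='j': occ=1, LF[12]=C('j')+1=1+1=2
L[13]='l': occ=6, LF[13]=C('l')+6=9+6=15
L[14]='k': occ=4, LF[14]=C('k')+4=4+4=8
L[15]='j': occ=2, LF[15]=C('j')+2=1+2=3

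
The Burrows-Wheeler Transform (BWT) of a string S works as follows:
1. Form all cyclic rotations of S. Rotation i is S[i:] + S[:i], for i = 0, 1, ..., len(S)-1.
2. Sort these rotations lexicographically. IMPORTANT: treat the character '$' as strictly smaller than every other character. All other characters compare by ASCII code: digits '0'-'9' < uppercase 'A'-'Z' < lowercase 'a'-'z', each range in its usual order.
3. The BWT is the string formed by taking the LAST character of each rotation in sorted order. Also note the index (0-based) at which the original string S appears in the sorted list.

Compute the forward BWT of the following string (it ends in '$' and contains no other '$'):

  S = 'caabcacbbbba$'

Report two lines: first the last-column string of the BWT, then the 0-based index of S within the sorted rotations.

All 13 rotations (rotation i = S[i:]+S[:i]):
  rot[0] = caabcacbbbba$
  rot[1] = aabcacbbbba$c
  rot[2] = abcacbbbba$ca
  rot[3] = bcacbbbba$caa
  rot[4] = cacbbbba$caab
  rot[5] = acbbbba$caabc
  rot[6] = cbbbba$caabca
  rot[7] = bbbba$caabcac
  rot[8] = bbba$caabcacb
  rot[9] = bba$caabcacbb
  rot[10] = ba$caabcacbbb
  rot[11] = a$caabcacbbbb
  rot[12] = $caabcacbbbba
Sorted (with $ < everything):
  sorted[0] = $caabcacbbbba  (last char: 'a')
  sorted[1] = a$caabcacbbbb  (last char: 'b')
  sorted[2] = aabcacbbbba$c  (last char: 'c')
  sorted[3] = abcacbbbba$ca  (last char: 'a')
  sorted[4] = acbbbba$caabc  (last char: 'c')
  sorted[5] = ba$caabcacbbb  (last char: 'b')
  sorted[6] = bba$caabcacbb  (last char: 'b')
  sorted[7] = bbba$caabcacb  (last char: 'b')
  sorted[8] = bbbba$caabcac  (last char: 'c')
  sorted[9] = bcacbbbba$caa  (last char: 'a')
  sorted[10] = caabcacbbbba$  (last char: '$')
  sorted[11] = cacbbbba$caab  (last char: 'b')
  sorted[12] = cbbbba$caabca  (last char: 'a')
Last column: abcacbbbca$ba
Original string S is at sorted index 10

Answer: abcacbbbca$ba
10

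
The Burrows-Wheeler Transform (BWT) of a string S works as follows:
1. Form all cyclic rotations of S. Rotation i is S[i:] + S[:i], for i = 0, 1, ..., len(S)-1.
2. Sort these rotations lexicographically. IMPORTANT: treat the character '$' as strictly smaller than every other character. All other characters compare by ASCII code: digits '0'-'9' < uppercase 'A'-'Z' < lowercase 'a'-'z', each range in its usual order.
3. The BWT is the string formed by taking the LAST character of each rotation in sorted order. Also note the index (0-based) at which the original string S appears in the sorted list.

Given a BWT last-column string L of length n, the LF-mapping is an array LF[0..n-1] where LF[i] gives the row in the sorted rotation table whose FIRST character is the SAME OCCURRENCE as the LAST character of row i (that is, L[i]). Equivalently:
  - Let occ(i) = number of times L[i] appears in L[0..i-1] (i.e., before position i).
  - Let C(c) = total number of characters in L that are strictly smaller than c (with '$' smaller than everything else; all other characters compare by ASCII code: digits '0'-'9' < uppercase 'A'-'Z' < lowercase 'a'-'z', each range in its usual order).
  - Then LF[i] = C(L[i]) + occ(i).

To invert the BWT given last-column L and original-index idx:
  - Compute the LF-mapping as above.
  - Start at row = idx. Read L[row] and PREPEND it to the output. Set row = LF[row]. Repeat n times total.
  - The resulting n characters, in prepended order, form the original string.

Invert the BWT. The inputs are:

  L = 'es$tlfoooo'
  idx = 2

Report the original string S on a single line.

LF mapping: 1 8 0 9 3 2 4 5 6 7
Walk LF starting at row 2, prepending L[row]:
  step 1: row=2, L[2]='$', prepend. Next row=LF[2]=0
  step 2: row=0, L[0]='e', prepend. Next row=LF[0]=1
  step 3: row=1, L[1]='s', prepend. Next row=LF[1]=8
  step 4: row=8, L[8]='o', prepend. Next row=LF[8]=6
  step 5: row=6, L[6]='o', prepend. Next row=LF[6]=4
  step 6: row=4, L[4]='l', prepend. Next row=LF[4]=3
  step 7: row=3, L[3]='t', prepend. Next row=LF[3]=9
  step 8: row=9, L[9]='o', prepend. Next row=LF[9]=7
  step 9: row=7, L[7]='o', prepend. Next row=LF[7]=5
  step 10: row=5, L[5]='f', prepend. Next row=LF[5]=2
Reversed output: footloose$

Answer: footloose$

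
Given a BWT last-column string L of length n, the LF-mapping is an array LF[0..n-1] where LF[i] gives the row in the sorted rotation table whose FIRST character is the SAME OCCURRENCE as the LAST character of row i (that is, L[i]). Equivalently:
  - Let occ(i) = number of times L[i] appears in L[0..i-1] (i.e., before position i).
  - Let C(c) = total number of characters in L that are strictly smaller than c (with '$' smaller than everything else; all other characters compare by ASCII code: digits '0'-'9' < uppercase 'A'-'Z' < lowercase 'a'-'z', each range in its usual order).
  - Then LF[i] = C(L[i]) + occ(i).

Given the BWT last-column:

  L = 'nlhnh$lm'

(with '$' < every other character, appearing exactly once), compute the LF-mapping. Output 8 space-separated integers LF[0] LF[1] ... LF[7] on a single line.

Answer: 6 3 1 7 2 0 4 5

Derivation:
Char counts: '$':1, 'h':2, 'l':2, 'm':1, 'n':2
C (first-col start): C('$')=0, C('h')=1, C('l')=3, C('m')=5, C('n')=6
L[0]='n': occ=0, LF[0]=C('n')+0=6+0=6
L[1]='l': occ=0, LF[1]=C('l')+0=3+0=3
L[2]='h': occ=0, LF[2]=C('h')+0=1+0=1
L[3]='n': occ=1, LF[3]=C('n')+1=6+1=7
L[4]='h': occ=1, LF[4]=C('h')+1=1+1=2
L[5]='$': occ=0, LF[5]=C('$')+0=0+0=0
L[6]='l': occ=1, LF[6]=C('l')+1=3+1=4
L[7]='m': occ=0, LF[7]=C('m')+0=5+0=5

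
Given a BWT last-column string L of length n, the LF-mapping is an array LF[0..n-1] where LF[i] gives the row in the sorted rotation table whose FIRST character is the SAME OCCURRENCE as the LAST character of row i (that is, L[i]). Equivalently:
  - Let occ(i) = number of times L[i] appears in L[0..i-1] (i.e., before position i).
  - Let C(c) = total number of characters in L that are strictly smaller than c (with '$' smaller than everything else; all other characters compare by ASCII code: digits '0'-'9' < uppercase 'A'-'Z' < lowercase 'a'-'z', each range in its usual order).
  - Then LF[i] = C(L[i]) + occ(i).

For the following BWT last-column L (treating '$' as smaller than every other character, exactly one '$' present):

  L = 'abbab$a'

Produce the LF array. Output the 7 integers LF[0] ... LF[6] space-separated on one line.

Char counts: '$':1, 'a':3, 'b':3
C (first-col start): C('$')=0, C('a')=1, C('b')=4
L[0]='a': occ=0, LF[0]=C('a')+0=1+0=1
L[1]='b': occ=0, LF[1]=C('b')+0=4+0=4
L[2]='b': occ=1, LF[2]=C('b')+1=4+1=5
L[3]='a': occ=1, LF[3]=C('a')+1=1+1=2
L[4]='b': occ=2, LF[4]=C('b')+2=4+2=6
L[5]='$': occ=0, LF[5]=C('$')+0=0+0=0
L[6]='a': occ=2, LF[6]=C('a')+2=1+2=3

Answer: 1 4 5 2 6 0 3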